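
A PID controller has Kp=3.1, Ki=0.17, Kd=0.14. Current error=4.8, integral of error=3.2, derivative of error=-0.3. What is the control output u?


u = Kp*e + Ki*int(e) + Kd*de/dt
= 3.1*4.8 + 0.17*3.2 + 0.14*(-0.3)
= 14.88 + 0.544 + -0.042
= 15.382


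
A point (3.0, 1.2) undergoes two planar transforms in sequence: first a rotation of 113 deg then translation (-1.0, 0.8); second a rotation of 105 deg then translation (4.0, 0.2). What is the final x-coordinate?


After transform 1:
x1 = cos(113)*3.0 - sin(113)*1.2 + -1.0 = -3.2768
y1 = sin(113)*3.0 + cos(113)*1.2 + 0.8 = 3.0926
After transform 2:
x2 = cos(105)*-3.2768 - sin(105)*3.0926 + 4.0
= 1.8608


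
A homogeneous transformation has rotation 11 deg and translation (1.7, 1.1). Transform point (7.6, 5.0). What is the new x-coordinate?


x' = cos(theta)*px - sin(theta)*py + tx
= 0.9816*7.6 - 0.1908*5.0 + 1.7
= 8.2063


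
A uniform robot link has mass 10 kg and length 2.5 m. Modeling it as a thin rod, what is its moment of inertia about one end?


I = (1/3) * m * L^2
= (1/3) * 10 * 2.5^2
= 0.333333 * 10 * 6.25
= 20.8333 kg*m^2


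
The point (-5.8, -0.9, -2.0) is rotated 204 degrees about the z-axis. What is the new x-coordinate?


Rotation about z-axis: x' = x*cos(theta) - y*sin(theta)
= -5.8 * -0.9135 - -0.9 * -0.4067
= 4.9325


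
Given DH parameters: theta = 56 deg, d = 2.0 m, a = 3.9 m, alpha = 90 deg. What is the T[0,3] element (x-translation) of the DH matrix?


T[0,3] = a * cos(theta)
= 3.9 * cos(56 deg)
= 3.9 * 0.5592
= 2.1809


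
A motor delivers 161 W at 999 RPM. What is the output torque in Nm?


omega = 999 * 2*pi/60 = 104.615 rad/s
tau = P / omega = 161 / 104.615
= 1.539 Nm


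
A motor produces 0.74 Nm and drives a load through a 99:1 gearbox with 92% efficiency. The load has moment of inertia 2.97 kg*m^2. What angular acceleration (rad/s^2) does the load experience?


tau_out = tau_motor * N * eta
= 0.74 * 99 * 0.92 = 67.3992 Nm
alpha = tau_out / I = 67.3992 / 2.97
= 22.6933 rad/s^2


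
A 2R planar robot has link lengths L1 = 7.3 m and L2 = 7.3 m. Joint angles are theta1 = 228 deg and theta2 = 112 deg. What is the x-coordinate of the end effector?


Convert angles to radians: theta1 = 3.9794, theta2 = 1.9548
x = L1*cos(theta1) + L2*cos(theta1+theta2)
x = -4.8847 + 6.8598
x = 1.9751


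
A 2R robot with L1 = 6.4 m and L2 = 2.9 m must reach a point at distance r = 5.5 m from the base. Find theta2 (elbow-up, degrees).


cos(theta2) = (r^2 - L1^2 - L2^2) / (2*L1*L2)
cos(theta2) = (30.25 - 40.96 - 8.41) / 37.12
cos(theta2) = -0.515086
theta2 = 121.0032 degrees


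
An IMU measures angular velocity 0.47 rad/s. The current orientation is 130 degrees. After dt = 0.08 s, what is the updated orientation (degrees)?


delta_theta = w * dt = 0.47 * 0.08 = 0.0376 rad
= 2.1543 deg
theta_new = 130 + 2.1543 = 132.1543 deg


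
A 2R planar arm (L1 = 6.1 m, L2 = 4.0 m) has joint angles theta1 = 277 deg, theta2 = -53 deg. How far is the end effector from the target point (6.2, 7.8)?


End effector via forward kinematics:
x = L1*cos(t1) + L2*cos(t1+t2) = -2.134
y = L1*sin(t1) + L2*sin(t1+t2) = -8.8332
Distance to target:
d = sqrt((6.2 - -2.134)^2 + (7.8 - -8.8332)^2)
= sqrt(69.4548 + 276.6622)
= 18.6042 m


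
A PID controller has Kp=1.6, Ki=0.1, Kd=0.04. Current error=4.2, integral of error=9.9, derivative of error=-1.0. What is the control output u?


u = Kp*e + Ki*int(e) + Kd*de/dt
= 1.6*4.2 + 0.1*9.9 + 0.04*(-1.0)
= 6.72 + 0.99 + -0.04
= 7.67


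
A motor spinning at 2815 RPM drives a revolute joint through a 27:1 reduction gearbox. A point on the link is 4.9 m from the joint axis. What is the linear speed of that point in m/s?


omega_motor = 2815 * 2*pi/60 = 294.7861 rad/s
omega_joint = omega_motor / 27 = 10.918 rad/s
v = omega_joint * r = 10.918 * 4.9
= 53.4982 m/s


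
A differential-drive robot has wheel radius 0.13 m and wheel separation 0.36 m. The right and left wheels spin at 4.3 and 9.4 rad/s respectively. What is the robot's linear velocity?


vR = r*wR = 0.13*4.3 = 0.559 m/s
vL = r*wL = 0.13*9.4 = 1.222 m/s
v = (vR+vL)/2 = 0.8905 m/s
omega = (vR-vL)/L = -1.8417 rad/s
linear velocity = 0.8905 m/s


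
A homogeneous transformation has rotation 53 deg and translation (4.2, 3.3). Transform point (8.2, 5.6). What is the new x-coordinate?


x' = cos(theta)*px - sin(theta)*py + tx
= 0.6018*8.2 - 0.7986*5.6 + 4.2
= 4.6625


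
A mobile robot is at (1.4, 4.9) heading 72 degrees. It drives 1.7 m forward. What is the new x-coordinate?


x_new = x0 + d*cos(theta)
= 1.4 + 1.7*cos(72)
= 1.4 + 0.5253
= 1.9253


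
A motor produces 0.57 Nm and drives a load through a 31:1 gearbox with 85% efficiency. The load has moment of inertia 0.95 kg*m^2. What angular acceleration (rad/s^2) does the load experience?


tau_out = tau_motor * N * eta
= 0.57 * 31 * 0.85 = 15.0195 Nm
alpha = tau_out / I = 15.0195 / 0.95
= 15.81 rad/s^2


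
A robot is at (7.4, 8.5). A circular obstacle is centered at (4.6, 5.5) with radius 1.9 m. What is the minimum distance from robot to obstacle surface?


center_dist = sqrt((7.4-4.6)^2 + (8.5-5.5)^2)
= sqrt(7.84 + 9.0)
= 4.1037
min_dist = center_dist - radius = 4.1037 - 1.9 = 2.2037 m


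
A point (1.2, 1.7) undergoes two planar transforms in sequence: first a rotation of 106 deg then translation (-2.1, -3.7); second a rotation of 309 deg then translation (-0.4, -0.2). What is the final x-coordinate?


After transform 1:
x1 = cos(106)*1.2 - sin(106)*1.7 + -2.1 = -4.0649
y1 = sin(106)*1.2 + cos(106)*1.7 + -3.7 = -3.0151
After transform 2:
x2 = cos(309)*-4.0649 - sin(309)*-3.0151 + -0.4
= -5.3013


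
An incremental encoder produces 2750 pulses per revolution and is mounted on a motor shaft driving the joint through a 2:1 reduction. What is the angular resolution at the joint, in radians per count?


counts per rev = 2750
effective counts at joint = 2750 * 2 = 5500
resolution = 2*pi / 5500
= 0.0011 rad/count


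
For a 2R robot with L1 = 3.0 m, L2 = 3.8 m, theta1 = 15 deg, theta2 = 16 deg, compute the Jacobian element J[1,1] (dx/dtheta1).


J[1,1] = -L1*sin(t1) - L2*sin(t1+t2)
= -3.0*sin(15) - 3.8*sin(31)
= -2.7336


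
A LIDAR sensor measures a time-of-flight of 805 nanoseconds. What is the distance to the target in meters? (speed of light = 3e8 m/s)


tof = 805 ns = 8.05e-07 s
dist = c * tof / 2
= 3e8 * 8.05e-07 / 2
= 120.75 m


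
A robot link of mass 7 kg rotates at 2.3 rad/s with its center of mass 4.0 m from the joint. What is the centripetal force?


F = m * omega^2 * r
= 7 * 2.3^2 * 4.0
= 7 * 5.29 * 4.0
= 148.12 N


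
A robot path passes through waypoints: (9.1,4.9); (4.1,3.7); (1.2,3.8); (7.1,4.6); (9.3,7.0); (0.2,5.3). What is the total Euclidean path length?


Segment lengths:
  seg1 = sqrt((-5.0)^2 + (-1.2)^2) = 5.142
  seg2 = sqrt((-2.9)^2 + (0.1)^2) = 2.9017
  seg3 = sqrt((5.9)^2 + (0.8)^2) = 5.954
  seg4 = sqrt((2.2)^2 + (2.4)^2) = 3.2558
  seg5 = sqrt((-9.1)^2 + (-1.7)^2) = 9.2574
Total = 26.5109


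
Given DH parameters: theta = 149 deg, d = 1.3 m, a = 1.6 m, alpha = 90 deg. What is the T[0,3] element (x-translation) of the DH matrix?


T[0,3] = a * cos(theta)
= 1.6 * cos(149 deg)
= 1.6 * -0.8572
= -1.3715


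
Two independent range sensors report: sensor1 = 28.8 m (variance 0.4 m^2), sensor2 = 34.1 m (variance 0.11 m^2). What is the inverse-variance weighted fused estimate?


w1 = (1/var1) / (1/var1 + 1/var2)
   = 2.5 / (2.5 + 9.0909) = 0.2157
w2 = 1 - w1 = 0.7843
fused = w1*s1 + w2*s2 = 6.2118 + 26.7451
= 32.9569 m


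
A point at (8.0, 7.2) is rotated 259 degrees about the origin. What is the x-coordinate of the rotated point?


x' = x*cos(theta) - y*sin(theta)
cos(259 deg) = -0.1908, sin(259 deg) = -0.9816
x' = 8.0 * -0.1908 - 7.2 * -0.9816
= -1.5265 - -7.0677
= 5.5412


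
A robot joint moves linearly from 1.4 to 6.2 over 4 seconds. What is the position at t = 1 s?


s = t/T = 1/4 = 0.25
p(t) = p0 + (pf-p0)*s
= 1.4 + (6.2 - 1.4) * 0.25
= 2.6


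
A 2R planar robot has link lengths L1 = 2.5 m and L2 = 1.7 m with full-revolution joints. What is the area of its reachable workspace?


r_max = L1 + L2 = 4.2 m
r_min = |L1 - L2| = 0.8 m
Area = pi*(r_max^2 - r_min^2)
= pi*(17.64 - 0.64)
= pi * 17.0
= 53.4071 m^2


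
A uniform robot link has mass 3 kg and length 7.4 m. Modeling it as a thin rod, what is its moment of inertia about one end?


I = (1/3) * m * L^2
= (1/3) * 3 * 7.4^2
= 0.333333 * 3 * 54.76
= 54.76 kg*m^2


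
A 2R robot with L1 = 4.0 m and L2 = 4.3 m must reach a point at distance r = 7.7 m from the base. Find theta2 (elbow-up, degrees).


cos(theta2) = (r^2 - L1^2 - L2^2) / (2*L1*L2)
cos(theta2) = (59.29 - 16.0 - 18.49) / 34.4
cos(theta2) = 0.72093
theta2 = 43.8687 degrees


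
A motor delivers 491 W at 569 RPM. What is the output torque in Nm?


omega = 569 * 2*pi/60 = 59.5855 rad/s
tau = P / omega = 491 / 59.5855
= 8.2403 Nm


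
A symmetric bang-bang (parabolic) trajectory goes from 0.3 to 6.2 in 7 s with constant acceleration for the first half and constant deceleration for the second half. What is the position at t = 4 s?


Symmetric rest-to-rest: each phase covers (pf-p0)/2 in time T/2. 0.5*a*(T/2)^2 = (pf-p0)/2 => a = 4*(pf-p0)/T^2
a = 4*(6.2-0.3)/7^2 = 0.4816
t = 4 is in the deceleration phase (t > T/2).
p = pf - 0.5*a*(T-t)^2 = 6.2 - 0.5*0.4816*3^2
= 4.0327


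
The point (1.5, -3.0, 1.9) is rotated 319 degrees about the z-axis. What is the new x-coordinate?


Rotation about z-axis: x' = x*cos(theta) - y*sin(theta)
= 1.5 * 0.7547 - -3.0 * -0.6561
= -0.8361


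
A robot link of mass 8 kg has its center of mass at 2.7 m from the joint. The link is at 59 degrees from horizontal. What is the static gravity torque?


tau = m*g*L*cos(angle)
= 8 * 9.81 * 2.7 * cos(59 deg)
= 8 * 9.81 * 2.7 * 0.515
= 109.1345 Nm


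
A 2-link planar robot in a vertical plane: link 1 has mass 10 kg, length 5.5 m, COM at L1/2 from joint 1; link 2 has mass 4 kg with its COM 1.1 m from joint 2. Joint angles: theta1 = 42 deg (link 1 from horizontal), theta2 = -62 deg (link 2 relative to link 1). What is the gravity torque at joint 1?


Horizontal distance from joint 1 to link-1 COM:
  x_c1 = (L1/2)*cos(t1) = 2.75 * 0.7431 = 2.0436 m
Horizontal distance from joint 1 to link-2 COM:
  x_c2 = L1*cos(t1) + Lc2*cos(t1+t2)
       = 5.5*0.7431 + 1.1*0.9397 = 5.121 m
tau1 = m1*g*x_c1 + m2*g*x_c2
     = 10*9.81*2.0436 + 4*9.81*5.121
     = 200.4819 + 200.9464
     = 401.4283 Nm


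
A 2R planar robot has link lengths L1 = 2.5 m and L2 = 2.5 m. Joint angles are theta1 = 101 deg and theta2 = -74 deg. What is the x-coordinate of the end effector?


Convert angles to radians: theta1 = 1.7628, theta2 = -1.2915
x = L1*cos(theta1) + L2*cos(theta1+theta2)
x = -0.477 + 2.2275
x = 1.7505


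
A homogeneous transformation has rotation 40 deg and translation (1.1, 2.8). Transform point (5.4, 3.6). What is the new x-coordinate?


x' = cos(theta)*px - sin(theta)*py + tx
= 0.766*5.4 - 0.6428*3.6 + 1.1
= 2.9226


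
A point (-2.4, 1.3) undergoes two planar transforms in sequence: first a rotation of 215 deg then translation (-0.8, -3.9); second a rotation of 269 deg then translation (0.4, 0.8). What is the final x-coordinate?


After transform 1:
x1 = cos(215)*-2.4 - sin(215)*1.3 + -0.8 = 1.9116
y1 = sin(215)*-2.4 + cos(215)*1.3 + -3.9 = -3.5883
After transform 2:
x2 = cos(269)*1.9116 - sin(269)*-3.5883 + 0.4
= -3.2211


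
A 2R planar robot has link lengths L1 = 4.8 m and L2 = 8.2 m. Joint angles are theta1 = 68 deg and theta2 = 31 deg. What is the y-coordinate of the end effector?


Convert angles to radians: theta1 = 1.1868, theta2 = 0.5411
y = L1*sin(theta1) + L2*sin(theta1+theta2)
y = 4.4505 + 8.099
y = 12.5495


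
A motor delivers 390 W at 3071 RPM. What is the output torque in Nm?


omega = 3071 * 2*pi/60 = 321.5944 rad/s
tau = P / omega = 390 / 321.5944
= 1.2127 Nm


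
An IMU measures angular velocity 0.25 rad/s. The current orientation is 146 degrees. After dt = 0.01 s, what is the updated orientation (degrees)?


delta_theta = w * dt = 0.25 * 0.01 = 0.0025 rad
= 0.1432 deg
theta_new = 146 + 0.1432 = 146.1432 deg


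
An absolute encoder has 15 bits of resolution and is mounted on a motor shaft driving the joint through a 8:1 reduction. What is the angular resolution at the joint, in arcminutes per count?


counts = 2^15 = 32768
effective counts at joint = 32768 * 8 = 262144
resolution = 360*60 / 262144
= 0.0824 arcmin/count


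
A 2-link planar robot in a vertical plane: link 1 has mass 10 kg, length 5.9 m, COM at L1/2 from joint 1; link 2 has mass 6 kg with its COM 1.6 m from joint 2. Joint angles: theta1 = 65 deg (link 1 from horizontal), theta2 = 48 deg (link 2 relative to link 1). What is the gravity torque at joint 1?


Horizontal distance from joint 1 to link-1 COM:
  x_c1 = (L1/2)*cos(t1) = 2.95 * 0.4226 = 1.2467 m
Horizontal distance from joint 1 to link-2 COM:
  x_c2 = L1*cos(t1) + Lc2*cos(t1+t2)
       = 5.9*0.4226 + 1.6*-0.3907 = 1.8683 m
tau1 = m1*g*x_c1 + m2*g*x_c2
     = 10*9.81*1.2467 + 6*9.81*1.8683
     = 122.3036 + 109.9668
     = 232.2705 Nm


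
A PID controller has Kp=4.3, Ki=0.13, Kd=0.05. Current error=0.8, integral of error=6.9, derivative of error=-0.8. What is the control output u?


u = Kp*e + Ki*int(e) + Kd*de/dt
= 4.3*0.8 + 0.13*6.9 + 0.05*(-0.8)
= 3.44 + 0.897 + -0.04
= 4.297


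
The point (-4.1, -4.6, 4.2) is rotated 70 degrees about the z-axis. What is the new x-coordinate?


Rotation about z-axis: x' = x*cos(theta) - y*sin(theta)
= -4.1 * 0.342 - -4.6 * 0.9397
= 2.9203


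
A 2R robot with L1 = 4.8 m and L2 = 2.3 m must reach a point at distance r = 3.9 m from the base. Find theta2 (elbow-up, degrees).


cos(theta2) = (r^2 - L1^2 - L2^2) / (2*L1*L2)
cos(theta2) = (15.21 - 23.04 - 5.29) / 22.08
cos(theta2) = -0.594203
theta2 = 126.4558 degrees


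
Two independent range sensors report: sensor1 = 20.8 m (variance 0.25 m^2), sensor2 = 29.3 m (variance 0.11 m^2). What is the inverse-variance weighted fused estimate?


w1 = (1/var1) / (1/var1 + 1/var2)
   = 4.0 / (4.0 + 9.0909) = 0.3056
w2 = 1 - w1 = 0.6944
fused = w1*s1 + w2*s2 = 6.3556 + 20.3472
= 26.7028 m


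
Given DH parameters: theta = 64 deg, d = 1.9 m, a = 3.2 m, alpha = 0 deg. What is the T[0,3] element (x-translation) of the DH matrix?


T[0,3] = a * cos(theta)
= 3.2 * cos(64 deg)
= 3.2 * 0.4384
= 1.4028


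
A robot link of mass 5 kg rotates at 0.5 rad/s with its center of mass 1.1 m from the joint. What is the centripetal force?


F = m * omega^2 * r
= 5 * 0.5^2 * 1.1
= 5 * 0.25 * 1.1
= 1.375 N


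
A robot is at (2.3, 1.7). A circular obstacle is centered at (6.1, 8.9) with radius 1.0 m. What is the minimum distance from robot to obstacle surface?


center_dist = sqrt((2.3-6.1)^2 + (1.7-8.9)^2)
= sqrt(14.44 + 51.84)
= 8.1413
min_dist = center_dist - radius = 8.1413 - 1.0 = 7.1413 m


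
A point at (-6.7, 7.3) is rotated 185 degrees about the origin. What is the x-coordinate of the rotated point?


x' = x*cos(theta) - y*sin(theta)
cos(185 deg) = -0.9962, sin(185 deg) = -0.0872
x' = -6.7 * -0.9962 - 7.3 * -0.0872
= 6.6745 - -0.6362
= 7.3107


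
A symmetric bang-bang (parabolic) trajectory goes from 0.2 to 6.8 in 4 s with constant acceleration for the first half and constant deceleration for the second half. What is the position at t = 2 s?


Symmetric rest-to-rest: each phase covers (pf-p0)/2 in time T/2. 0.5*a*(T/2)^2 = (pf-p0)/2 => a = 4*(pf-p0)/T^2
a = 4*(6.8-0.2)/4^2 = 1.65
t = 2 is in the acceleration phase (t <= T/2).
p = p0 + 0.5*a*t^2 = 0.2 + 0.5*1.65*2^2
= 3.5


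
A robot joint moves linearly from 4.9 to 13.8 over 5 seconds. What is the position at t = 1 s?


s = t/T = 1/5 = 0.2
p(t) = p0 + (pf-p0)*s
= 4.9 + (13.8 - 4.9) * 0.2
= 6.68


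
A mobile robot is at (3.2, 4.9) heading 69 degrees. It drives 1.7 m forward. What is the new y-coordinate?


y_new = y0 + d*sin(theta)
= 4.9 + 1.7*sin(69)
= 4.9 + 1.5871
= 6.4871


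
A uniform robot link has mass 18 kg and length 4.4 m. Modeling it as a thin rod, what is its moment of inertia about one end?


I = (1/3) * m * L^2
= (1/3) * 18 * 4.4^2
= 0.333333 * 18 * 19.36
= 116.16 kg*m^2


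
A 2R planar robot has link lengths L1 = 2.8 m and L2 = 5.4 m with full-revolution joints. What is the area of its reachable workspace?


r_max = L1 + L2 = 8.2 m
r_min = |L1 - L2| = 2.6 m
Area = pi*(r_max^2 - r_min^2)
= pi*(67.24 - 6.76)
= pi * 60.48
= 190.0035 m^2


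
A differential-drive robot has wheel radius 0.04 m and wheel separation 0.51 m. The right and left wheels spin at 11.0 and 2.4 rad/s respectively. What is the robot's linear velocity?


vR = r*wR = 0.04*11.0 = 0.44 m/s
vL = r*wL = 0.04*2.4 = 0.096 m/s
v = (vR+vL)/2 = 0.268 m/s
omega = (vR-vL)/L = 0.6745 rad/s
linear velocity = 0.268 m/s


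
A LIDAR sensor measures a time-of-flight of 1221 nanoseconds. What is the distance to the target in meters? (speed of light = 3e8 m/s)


tof = 1221 ns = 1.221e-06 s
dist = c * tof / 2
= 3e8 * 1.221e-06 / 2
= 183.15 m


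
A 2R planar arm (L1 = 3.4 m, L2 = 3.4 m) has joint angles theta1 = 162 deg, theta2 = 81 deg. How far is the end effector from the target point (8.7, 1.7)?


End effector via forward kinematics:
x = L1*cos(t1) + L2*cos(t1+t2) = -4.7772
y = L1*sin(t1) + L2*sin(t1+t2) = -1.9788
Distance to target:
d = sqrt((8.7 - -4.7772)^2 + (1.7 - -1.9788)^2)
= sqrt(181.6338 + 13.5333)
= 13.9702 m


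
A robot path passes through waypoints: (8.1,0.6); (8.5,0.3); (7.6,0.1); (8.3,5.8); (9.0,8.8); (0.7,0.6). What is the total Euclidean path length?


Segment lengths:
  seg1 = sqrt((0.4)^2 + (-0.3)^2) = 0.5
  seg2 = sqrt((-0.9)^2 + (-0.2)^2) = 0.922
  seg3 = sqrt((0.7)^2 + (5.7)^2) = 5.7428
  seg4 = sqrt((0.7)^2 + (3.0)^2) = 3.0806
  seg5 = sqrt((-8.3)^2 + (-8.2)^2) = 11.6675
Total = 21.9128


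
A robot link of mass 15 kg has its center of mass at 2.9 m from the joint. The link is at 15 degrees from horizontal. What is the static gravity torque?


tau = m*g*L*cos(angle)
= 15 * 9.81 * 2.9 * cos(15 deg)
= 15 * 9.81 * 2.9 * 0.9659
= 412.1944 Nm


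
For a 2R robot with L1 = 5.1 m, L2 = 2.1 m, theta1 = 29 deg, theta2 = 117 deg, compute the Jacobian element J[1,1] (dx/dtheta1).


J[1,1] = -L1*sin(t1) - L2*sin(t1+t2)
= -5.1*sin(29) - 2.1*sin(146)
= -3.6468


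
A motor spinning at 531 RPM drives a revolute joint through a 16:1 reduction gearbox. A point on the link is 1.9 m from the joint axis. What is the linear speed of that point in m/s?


omega_motor = 531 * 2*pi/60 = 55.6062 rad/s
omega_joint = omega_motor / 16 = 3.4754 rad/s
v = omega_joint * r = 3.4754 * 1.9
= 6.6032 m/s


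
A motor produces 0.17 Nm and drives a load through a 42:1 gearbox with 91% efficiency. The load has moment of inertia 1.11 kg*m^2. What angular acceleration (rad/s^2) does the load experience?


tau_out = tau_motor * N * eta
= 0.17 * 42 * 0.91 = 6.4974 Nm
alpha = tau_out / I = 6.4974 / 1.11
= 5.8535 rad/s^2


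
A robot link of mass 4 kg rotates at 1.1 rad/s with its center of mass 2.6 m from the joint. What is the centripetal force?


F = m * omega^2 * r
= 4 * 1.1^2 * 2.6
= 4 * 1.21 * 2.6
= 12.584 N


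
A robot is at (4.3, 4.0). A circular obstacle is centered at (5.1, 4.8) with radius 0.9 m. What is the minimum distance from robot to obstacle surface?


center_dist = sqrt((4.3-5.1)^2 + (4.0-4.8)^2)
= sqrt(0.64 + 0.64)
= 1.1314
min_dist = center_dist - radius = 1.1314 - 0.9 = 0.2314 m


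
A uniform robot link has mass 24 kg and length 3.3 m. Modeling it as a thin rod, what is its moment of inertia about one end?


I = (1/3) * m * L^2
= (1/3) * 24 * 3.3^2
= 0.333333 * 24 * 10.89
= 87.12 kg*m^2


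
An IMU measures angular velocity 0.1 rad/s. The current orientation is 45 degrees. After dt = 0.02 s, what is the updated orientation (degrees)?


delta_theta = w * dt = 0.1 * 0.02 = 0.002 rad
= 0.1146 deg
theta_new = 45 + 0.1146 = 45.1146 deg


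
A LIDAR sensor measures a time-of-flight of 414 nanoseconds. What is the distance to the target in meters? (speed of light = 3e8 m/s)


tof = 414 ns = 4.14e-07 s
dist = c * tof / 2
= 3e8 * 4.14e-07 / 2
= 62.1 m


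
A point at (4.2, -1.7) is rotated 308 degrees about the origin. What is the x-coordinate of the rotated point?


x' = x*cos(theta) - y*sin(theta)
cos(308 deg) = 0.6157, sin(308 deg) = -0.788
x' = 4.2 * 0.6157 - -1.7 * -0.788
= 2.5858 - 1.3396
= 1.2462


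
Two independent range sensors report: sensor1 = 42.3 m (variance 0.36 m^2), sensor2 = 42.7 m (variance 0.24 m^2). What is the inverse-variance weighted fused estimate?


w1 = (1/var1) / (1/var1 + 1/var2)
   = 2.7778 / (2.7778 + 4.1667) = 0.4
w2 = 1 - w1 = 0.6
fused = w1*s1 + w2*s2 = 16.92 + 25.62
= 42.54 m


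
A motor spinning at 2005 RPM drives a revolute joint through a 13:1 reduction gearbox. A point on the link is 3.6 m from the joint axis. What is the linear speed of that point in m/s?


omega_motor = 2005 * 2*pi/60 = 209.9631 rad/s
omega_joint = omega_motor / 13 = 16.151 rad/s
v = omega_joint * r = 16.151 * 3.6
= 58.1436 m/s


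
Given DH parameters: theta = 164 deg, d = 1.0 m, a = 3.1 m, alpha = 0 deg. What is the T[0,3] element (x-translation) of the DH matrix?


T[0,3] = a * cos(theta)
= 3.1 * cos(164 deg)
= 3.1 * -0.9613
= -2.9799


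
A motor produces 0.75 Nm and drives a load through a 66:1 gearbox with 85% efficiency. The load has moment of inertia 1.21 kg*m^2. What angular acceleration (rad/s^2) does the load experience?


tau_out = tau_motor * N * eta
= 0.75 * 66 * 0.85 = 42.075 Nm
alpha = tau_out / I = 42.075 / 1.21
= 34.7727 rad/s^2


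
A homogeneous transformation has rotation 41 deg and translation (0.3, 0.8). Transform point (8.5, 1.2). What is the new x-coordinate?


x' = cos(theta)*px - sin(theta)*py + tx
= 0.7547*8.5 - 0.6561*1.2 + 0.3
= 5.9278


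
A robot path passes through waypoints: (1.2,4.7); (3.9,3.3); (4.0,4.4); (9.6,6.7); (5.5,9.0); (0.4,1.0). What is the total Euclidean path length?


Segment lengths:
  seg1 = sqrt((2.7)^2 + (-1.4)^2) = 3.0414
  seg2 = sqrt((0.1)^2 + (1.1)^2) = 1.1045
  seg3 = sqrt((5.6)^2 + (2.3)^2) = 6.0539
  seg4 = sqrt((-4.1)^2 + (2.3)^2) = 4.7011
  seg5 = sqrt((-5.1)^2 + (-8.0)^2) = 9.4874
Total = 24.3883


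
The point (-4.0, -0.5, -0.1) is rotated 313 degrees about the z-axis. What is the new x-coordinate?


Rotation about z-axis: x' = x*cos(theta) - y*sin(theta)
= -4.0 * 0.682 - -0.5 * -0.7314
= -3.0937


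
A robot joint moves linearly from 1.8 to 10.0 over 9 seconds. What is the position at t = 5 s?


s = t/T = 5/9 = 0.5556
p(t) = p0 + (pf-p0)*s
= 1.8 + (10.0 - 1.8) * 0.5556
= 6.3556


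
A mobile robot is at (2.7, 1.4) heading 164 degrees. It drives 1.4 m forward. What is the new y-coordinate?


y_new = y0 + d*sin(theta)
= 1.4 + 1.4*sin(164)
= 1.4 + 0.3859
= 1.7859


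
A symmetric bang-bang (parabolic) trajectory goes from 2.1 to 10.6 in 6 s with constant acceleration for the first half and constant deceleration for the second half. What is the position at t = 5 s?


Symmetric rest-to-rest: each phase covers (pf-p0)/2 in time T/2. 0.5*a*(T/2)^2 = (pf-p0)/2 => a = 4*(pf-p0)/T^2
a = 4*(10.6-2.1)/6^2 = 0.9444
t = 5 is in the deceleration phase (t > T/2).
p = pf - 0.5*a*(T-t)^2 = 10.6 - 0.5*0.9444*1^2
= 10.1278


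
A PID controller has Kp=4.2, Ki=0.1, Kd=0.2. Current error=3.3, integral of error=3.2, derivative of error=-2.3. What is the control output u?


u = Kp*e + Ki*int(e) + Kd*de/dt
= 4.2*3.3 + 0.1*3.2 + 0.2*(-2.3)
= 13.86 + 0.32 + -0.46
= 13.72


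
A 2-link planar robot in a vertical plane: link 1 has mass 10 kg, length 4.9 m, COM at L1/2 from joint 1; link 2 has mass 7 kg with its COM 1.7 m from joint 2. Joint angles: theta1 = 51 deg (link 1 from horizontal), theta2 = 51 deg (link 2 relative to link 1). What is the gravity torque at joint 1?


Horizontal distance from joint 1 to link-1 COM:
  x_c1 = (L1/2)*cos(t1) = 2.45 * 0.6293 = 1.5418 m
Horizontal distance from joint 1 to link-2 COM:
  x_c2 = L1*cos(t1) + Lc2*cos(t1+t2)
       = 4.9*0.6293 + 1.7*-0.2079 = 2.7302 m
tau1 = m1*g*x_c1 + m2*g*x_c2
     = 10*9.81*1.5418 + 7*9.81*2.7302
     = 151.254 + 187.4842
     = 338.7382 Nm


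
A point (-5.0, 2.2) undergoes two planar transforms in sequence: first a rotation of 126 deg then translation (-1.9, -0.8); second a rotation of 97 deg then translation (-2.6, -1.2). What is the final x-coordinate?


After transform 1:
x1 = cos(126)*-5.0 - sin(126)*2.2 + -1.9 = -0.7409
y1 = sin(126)*-5.0 + cos(126)*2.2 + -0.8 = -6.1382
After transform 2:
x2 = cos(97)*-0.7409 - sin(97)*-6.1382 + -2.6
= 3.5828


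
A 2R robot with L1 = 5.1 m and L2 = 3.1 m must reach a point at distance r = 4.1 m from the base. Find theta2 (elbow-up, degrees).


cos(theta2) = (r^2 - L1^2 - L2^2) / (2*L1*L2)
cos(theta2) = (16.81 - 26.01 - 9.61) / 31.62
cos(theta2) = -0.594877
theta2 = 126.5038 degrees


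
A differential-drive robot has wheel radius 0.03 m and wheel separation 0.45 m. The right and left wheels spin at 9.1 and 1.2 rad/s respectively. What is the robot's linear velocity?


vR = r*wR = 0.03*9.1 = 0.273 m/s
vL = r*wL = 0.03*1.2 = 0.036 m/s
v = (vR+vL)/2 = 0.1545 m/s
omega = (vR-vL)/L = 0.5267 rad/s
linear velocity = 0.1545 m/s


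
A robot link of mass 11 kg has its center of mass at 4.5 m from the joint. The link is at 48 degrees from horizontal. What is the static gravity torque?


tau = m*g*L*cos(angle)
= 11 * 9.81 * 4.5 * cos(48 deg)
= 11 * 9.81 * 4.5 * 0.6691
= 324.9265 Nm


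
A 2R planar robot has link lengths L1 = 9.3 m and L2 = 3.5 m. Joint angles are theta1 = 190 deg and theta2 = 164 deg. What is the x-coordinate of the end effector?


Convert angles to radians: theta1 = 3.3161, theta2 = 2.8623
x = L1*cos(theta1) + L2*cos(theta1+theta2)
x = -9.1587 + 3.4808
x = -5.6779


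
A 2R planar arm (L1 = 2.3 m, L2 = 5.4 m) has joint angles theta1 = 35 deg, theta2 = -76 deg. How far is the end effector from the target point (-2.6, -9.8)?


End effector via forward kinematics:
x = L1*cos(t1) + L2*cos(t1+t2) = 5.9595
y = L1*sin(t1) + L2*sin(t1+t2) = -2.2235
Distance to target:
d = sqrt((-2.6 - 5.9595)^2 + (-9.8 - -2.2235)^2)
= sqrt(73.2647 + 57.4035)
= 11.431 m


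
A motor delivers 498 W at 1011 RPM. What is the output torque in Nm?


omega = 1011 * 2*pi/60 = 105.8717 rad/s
tau = P / omega = 498 / 105.8717
= 4.7038 Nm


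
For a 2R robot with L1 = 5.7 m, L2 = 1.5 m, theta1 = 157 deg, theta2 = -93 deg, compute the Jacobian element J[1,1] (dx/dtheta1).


J[1,1] = -L1*sin(t1) - L2*sin(t1+t2)
= -5.7*sin(157) - 1.5*sin(64)
= -3.5754


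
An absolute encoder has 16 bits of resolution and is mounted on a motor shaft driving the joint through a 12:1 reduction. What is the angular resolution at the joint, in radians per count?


counts = 2^16 = 65536
effective counts at joint = 65536 * 12 = 786432
resolution = 2*pi / 786432
= 7.9895e-06 rad/count


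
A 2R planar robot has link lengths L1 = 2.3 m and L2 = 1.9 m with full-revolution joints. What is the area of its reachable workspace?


r_max = L1 + L2 = 4.2 m
r_min = |L1 - L2| = 0.4 m
Area = pi*(r_max^2 - r_min^2)
= pi*(17.64 - 0.16)
= pi * 17.48
= 54.915 m^2


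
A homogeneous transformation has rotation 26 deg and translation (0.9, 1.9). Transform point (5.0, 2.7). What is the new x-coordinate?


x' = cos(theta)*px - sin(theta)*py + tx
= 0.8988*5.0 - 0.4384*2.7 + 0.9
= 4.2104


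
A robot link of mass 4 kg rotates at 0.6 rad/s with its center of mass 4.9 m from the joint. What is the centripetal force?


F = m * omega^2 * r
= 4 * 0.6^2 * 4.9
= 4 * 0.36 * 4.9
= 7.056 N


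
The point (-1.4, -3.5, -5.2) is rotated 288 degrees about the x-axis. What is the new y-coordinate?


Rotation about x-axis: y' = y*cos(theta) - z*sin(theta)
= -3.5 * 0.309 - -5.2 * -0.9511
= -6.0271


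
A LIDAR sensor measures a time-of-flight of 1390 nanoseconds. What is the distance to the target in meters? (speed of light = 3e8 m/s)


tof = 1390 ns = 1.39e-06 s
dist = c * tof / 2
= 3e8 * 1.39e-06 / 2
= 208.5 m


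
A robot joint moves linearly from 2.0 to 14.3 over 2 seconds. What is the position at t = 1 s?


s = t/T = 1/2 = 0.5
p(t) = p0 + (pf-p0)*s
= 2.0 + (14.3 - 2.0) * 0.5
= 8.15


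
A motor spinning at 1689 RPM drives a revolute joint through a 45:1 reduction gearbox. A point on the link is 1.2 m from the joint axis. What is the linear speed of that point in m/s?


omega_motor = 1689 * 2*pi/60 = 176.8717 rad/s
omega_joint = omega_motor / 45 = 3.9305 rad/s
v = omega_joint * r = 3.9305 * 1.2
= 4.7166 m/s


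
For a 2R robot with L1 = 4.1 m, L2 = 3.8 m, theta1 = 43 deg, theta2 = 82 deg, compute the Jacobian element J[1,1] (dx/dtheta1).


J[1,1] = -L1*sin(t1) - L2*sin(t1+t2)
= -4.1*sin(43) - 3.8*sin(125)
= -5.909


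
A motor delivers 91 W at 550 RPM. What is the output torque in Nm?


omega = 550 * 2*pi/60 = 57.5959 rad/s
tau = P / omega = 91 / 57.5959
= 1.58 Nm


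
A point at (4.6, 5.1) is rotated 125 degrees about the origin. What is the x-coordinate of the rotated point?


x' = x*cos(theta) - y*sin(theta)
cos(125 deg) = -0.5736, sin(125 deg) = 0.8192
x' = 4.6 * -0.5736 - 5.1 * 0.8192
= -2.6385 - 4.1777
= -6.8161


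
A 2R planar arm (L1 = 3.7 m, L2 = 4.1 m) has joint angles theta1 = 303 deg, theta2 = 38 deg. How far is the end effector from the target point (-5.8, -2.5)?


End effector via forward kinematics:
x = L1*cos(t1) + L2*cos(t1+t2) = 5.8918
y = L1*sin(t1) + L2*sin(t1+t2) = -4.4379
Distance to target:
d = sqrt((-5.8 - 5.8918)^2 + (-2.5 - -4.4379)^2)
= sqrt(136.698 + 3.7555)
= 11.8513 m


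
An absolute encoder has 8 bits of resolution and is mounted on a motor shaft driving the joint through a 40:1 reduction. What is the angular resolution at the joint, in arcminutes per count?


counts = 2^8 = 256
effective counts at joint = 256 * 40 = 10240
resolution = 360*60 / 10240
= 2.1094 arcmin/count


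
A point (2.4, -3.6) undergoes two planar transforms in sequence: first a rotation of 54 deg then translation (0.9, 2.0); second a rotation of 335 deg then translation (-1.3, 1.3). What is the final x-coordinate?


After transform 1:
x1 = cos(54)*2.4 - sin(54)*-3.6 + 0.9 = 5.2231
y1 = sin(54)*2.4 + cos(54)*-3.6 + 2.0 = 1.8256
After transform 2:
x2 = cos(335)*5.2231 - sin(335)*1.8256 + -1.3
= 4.2053


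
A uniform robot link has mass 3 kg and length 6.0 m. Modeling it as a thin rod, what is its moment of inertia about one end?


I = (1/3) * m * L^2
= (1/3) * 3 * 6.0^2
= 0.333333 * 3 * 36.0
= 36.0 kg*m^2


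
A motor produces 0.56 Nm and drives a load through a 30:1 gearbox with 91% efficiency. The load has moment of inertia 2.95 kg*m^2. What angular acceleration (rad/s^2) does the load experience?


tau_out = tau_motor * N * eta
= 0.56 * 30 * 0.91 = 15.288 Nm
alpha = tau_out / I = 15.288 / 2.95
= 5.1824 rad/s^2


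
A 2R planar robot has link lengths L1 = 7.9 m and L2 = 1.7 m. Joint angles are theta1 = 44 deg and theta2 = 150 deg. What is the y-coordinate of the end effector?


Convert angles to radians: theta1 = 0.7679, theta2 = 2.618
y = L1*sin(theta1) + L2*sin(theta1+theta2)
y = 5.4878 + -0.4113
y = 5.0765


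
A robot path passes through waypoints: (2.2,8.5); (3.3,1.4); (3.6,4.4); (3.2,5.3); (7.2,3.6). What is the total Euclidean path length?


Segment lengths:
  seg1 = sqrt((1.1)^2 + (-7.1)^2) = 7.1847
  seg2 = sqrt((0.3)^2 + (3.0)^2) = 3.015
  seg3 = sqrt((-0.4)^2 + (0.9)^2) = 0.9849
  seg4 = sqrt((4.0)^2 + (-1.7)^2) = 4.3463
Total = 15.5308


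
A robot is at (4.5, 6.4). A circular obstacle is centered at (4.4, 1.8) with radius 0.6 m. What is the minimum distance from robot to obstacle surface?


center_dist = sqrt((4.5-4.4)^2 + (6.4-1.8)^2)
= sqrt(0.01 + 21.16)
= 4.6011
min_dist = center_dist - radius = 4.6011 - 0.6 = 4.0011 m


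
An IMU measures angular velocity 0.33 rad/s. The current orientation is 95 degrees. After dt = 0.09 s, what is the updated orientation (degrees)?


delta_theta = w * dt = 0.33 * 0.09 = 0.0297 rad
= 1.7017 deg
theta_new = 95 + 1.7017 = 96.7017 deg


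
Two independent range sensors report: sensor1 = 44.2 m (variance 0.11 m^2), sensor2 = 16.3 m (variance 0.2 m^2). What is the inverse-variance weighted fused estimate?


w1 = (1/var1) / (1/var1 + 1/var2)
   = 9.0909 / (9.0909 + 5.0) = 0.6452
w2 = 1 - w1 = 0.3548
fused = w1*s1 + w2*s2 = 28.5161 + 5.7839
= 34.3 m


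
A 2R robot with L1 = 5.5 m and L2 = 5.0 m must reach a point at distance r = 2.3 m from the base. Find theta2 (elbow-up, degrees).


cos(theta2) = (r^2 - L1^2 - L2^2) / (2*L1*L2)
cos(theta2) = (5.29 - 30.25 - 25.0) / 55.0
cos(theta2) = -0.908364
theta2 = 155.2802 degrees


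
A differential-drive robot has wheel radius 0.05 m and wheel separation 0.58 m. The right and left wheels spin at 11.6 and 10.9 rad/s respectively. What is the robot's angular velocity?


vR = r*wR = 0.05*11.6 = 0.58 m/s
vL = r*wL = 0.05*10.9 = 0.545 m/s
v = (vR+vL)/2 = 0.5625 m/s
omega = (vR-vL)/L = 0.0603 rad/s
angular velocity = 0.0603 rad/s


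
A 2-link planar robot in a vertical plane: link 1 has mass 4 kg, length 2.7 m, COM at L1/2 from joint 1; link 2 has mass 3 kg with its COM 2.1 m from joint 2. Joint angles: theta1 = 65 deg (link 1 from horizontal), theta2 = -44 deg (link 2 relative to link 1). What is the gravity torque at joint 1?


Horizontal distance from joint 1 to link-1 COM:
  x_c1 = (L1/2)*cos(t1) = 1.35 * 0.4226 = 0.5705 m
Horizontal distance from joint 1 to link-2 COM:
  x_c2 = L1*cos(t1) + Lc2*cos(t1+t2)
       = 2.7*0.4226 + 2.1*0.9336 = 3.1016 m
tau1 = m1*g*x_c1 + m2*g*x_c2
     = 4*9.81*0.5705 + 3*9.81*3.1016
     = 22.3878 + 91.2797
     = 113.6675 Nm


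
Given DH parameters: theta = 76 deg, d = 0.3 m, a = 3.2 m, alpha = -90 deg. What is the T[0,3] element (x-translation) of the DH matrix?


T[0,3] = a * cos(theta)
= 3.2 * cos(76 deg)
= 3.2 * 0.2419
= 0.7742


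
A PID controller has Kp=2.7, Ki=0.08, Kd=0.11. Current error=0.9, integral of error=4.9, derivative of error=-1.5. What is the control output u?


u = Kp*e + Ki*int(e) + Kd*de/dt
= 2.7*0.9 + 0.08*4.9 + 0.11*(-1.5)
= 2.43 + 0.392 + -0.165
= 2.657


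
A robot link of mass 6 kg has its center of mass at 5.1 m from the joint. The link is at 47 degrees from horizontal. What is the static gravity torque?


tau = m*g*L*cos(angle)
= 6 * 9.81 * 5.1 * cos(47 deg)
= 6 * 9.81 * 5.1 * 0.682
= 204.7264 Nm


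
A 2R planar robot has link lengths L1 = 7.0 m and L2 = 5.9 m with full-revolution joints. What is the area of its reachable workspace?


r_max = L1 + L2 = 12.9 m
r_min = |L1 - L2| = 1.1 m
Area = pi*(r_max^2 - r_min^2)
= pi*(166.41 - 1.21)
= pi * 165.2
= 518.9911 m^2


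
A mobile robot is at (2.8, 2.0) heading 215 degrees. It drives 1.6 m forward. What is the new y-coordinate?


y_new = y0 + d*sin(theta)
= 2.0 + 1.6*sin(215)
= 2.0 + -0.9177
= 1.0823


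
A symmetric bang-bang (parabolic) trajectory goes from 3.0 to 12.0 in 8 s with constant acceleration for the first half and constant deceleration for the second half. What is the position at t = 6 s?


Symmetric rest-to-rest: each phase covers (pf-p0)/2 in time T/2. 0.5*a*(T/2)^2 = (pf-p0)/2 => a = 4*(pf-p0)/T^2
a = 4*(12.0-3.0)/8^2 = 0.5625
t = 6 is in the deceleration phase (t > T/2).
p = pf - 0.5*a*(T-t)^2 = 12.0 - 0.5*0.5625*2^2
= 10.875


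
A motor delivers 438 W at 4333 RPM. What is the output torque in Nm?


omega = 4333 * 2*pi/60 = 453.7507 rad/s
tau = P / omega = 438 / 453.7507
= 0.9653 Nm


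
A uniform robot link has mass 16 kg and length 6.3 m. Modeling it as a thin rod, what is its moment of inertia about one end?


I = (1/3) * m * L^2
= (1/3) * 16 * 6.3^2
= 0.333333 * 16 * 39.69
= 211.68 kg*m^2


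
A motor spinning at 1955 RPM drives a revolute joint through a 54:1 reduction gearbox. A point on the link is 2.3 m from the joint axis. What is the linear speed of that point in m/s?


omega_motor = 1955 * 2*pi/60 = 204.7271 rad/s
omega_joint = omega_motor / 54 = 3.7912 rad/s
v = omega_joint * r = 3.7912 * 2.3
= 8.7199 m/s


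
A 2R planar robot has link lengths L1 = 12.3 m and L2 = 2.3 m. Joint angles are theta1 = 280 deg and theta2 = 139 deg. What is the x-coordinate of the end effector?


Convert angles to radians: theta1 = 4.8869, theta2 = 2.426
x = L1*cos(theta1) + L2*cos(theta1+theta2)
x = 2.1359 + 1.1846
x = 3.3205


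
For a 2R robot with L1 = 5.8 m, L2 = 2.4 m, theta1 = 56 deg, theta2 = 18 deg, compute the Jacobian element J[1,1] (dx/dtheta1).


J[1,1] = -L1*sin(t1) - L2*sin(t1+t2)
= -5.8*sin(56) - 2.4*sin(74)
= -7.1154


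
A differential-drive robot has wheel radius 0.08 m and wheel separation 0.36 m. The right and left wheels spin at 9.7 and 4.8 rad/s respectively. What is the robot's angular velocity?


vR = r*wR = 0.08*9.7 = 0.776 m/s
vL = r*wL = 0.08*4.8 = 0.384 m/s
v = (vR+vL)/2 = 0.58 m/s
omega = (vR-vL)/L = 1.0889 rad/s
angular velocity = 1.0889 rad/s


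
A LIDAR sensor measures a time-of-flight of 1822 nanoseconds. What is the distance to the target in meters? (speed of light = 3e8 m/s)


tof = 1822 ns = 1.822e-06 s
dist = c * tof / 2
= 3e8 * 1.822e-06 / 2
= 273.3 m


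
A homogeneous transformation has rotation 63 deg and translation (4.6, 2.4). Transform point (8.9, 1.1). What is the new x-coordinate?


x' = cos(theta)*px - sin(theta)*py + tx
= 0.454*8.9 - 0.891*1.1 + 4.6
= 7.6604


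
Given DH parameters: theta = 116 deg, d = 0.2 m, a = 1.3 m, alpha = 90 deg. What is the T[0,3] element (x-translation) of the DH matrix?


T[0,3] = a * cos(theta)
= 1.3 * cos(116 deg)
= 1.3 * -0.4384
= -0.5699


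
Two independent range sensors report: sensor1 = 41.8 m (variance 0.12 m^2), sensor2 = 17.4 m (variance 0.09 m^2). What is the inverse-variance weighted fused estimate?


w1 = (1/var1) / (1/var1 + 1/var2)
   = 8.3333 / (8.3333 + 11.1111) = 0.4286
w2 = 1 - w1 = 0.5714
fused = w1*s1 + w2*s2 = 17.9143 + 9.9429
= 27.8571 m


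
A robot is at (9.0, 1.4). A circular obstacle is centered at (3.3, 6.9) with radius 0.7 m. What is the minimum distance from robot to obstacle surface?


center_dist = sqrt((9.0-3.3)^2 + (1.4-6.9)^2)
= sqrt(32.49 + 30.25)
= 7.9209
min_dist = center_dist - radius = 7.9209 - 0.7 = 7.2209 m


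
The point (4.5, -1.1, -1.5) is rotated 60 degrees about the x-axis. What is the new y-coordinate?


Rotation about x-axis: y' = y*cos(theta) - z*sin(theta)
= -1.1 * 0.5 - -1.5 * 0.866
= 0.749


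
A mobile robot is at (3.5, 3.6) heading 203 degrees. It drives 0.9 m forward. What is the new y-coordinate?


y_new = y0 + d*sin(theta)
= 3.6 + 0.9*sin(203)
= 3.6 + -0.3517
= 3.2483


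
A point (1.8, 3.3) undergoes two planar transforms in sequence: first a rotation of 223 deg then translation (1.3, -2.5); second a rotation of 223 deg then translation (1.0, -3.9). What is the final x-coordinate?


After transform 1:
x1 = cos(223)*1.8 - sin(223)*3.3 + 1.3 = 2.2342
y1 = sin(223)*1.8 + cos(223)*3.3 + -2.5 = -6.1411
After transform 2:
x2 = cos(223)*2.2342 - sin(223)*-6.1411 + 1.0
= -4.8222


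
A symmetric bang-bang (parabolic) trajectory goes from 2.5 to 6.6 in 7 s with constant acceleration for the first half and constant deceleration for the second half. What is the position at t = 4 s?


Symmetric rest-to-rest: each phase covers (pf-p0)/2 in time T/2. 0.5*a*(T/2)^2 = (pf-p0)/2 => a = 4*(pf-p0)/T^2
a = 4*(6.6-2.5)/7^2 = 0.3347
t = 4 is in the deceleration phase (t > T/2).
p = pf - 0.5*a*(T-t)^2 = 6.6 - 0.5*0.3347*3^2
= 5.0939


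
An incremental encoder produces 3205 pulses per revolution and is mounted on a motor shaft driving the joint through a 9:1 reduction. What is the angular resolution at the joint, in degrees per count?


counts per rev = 3205
effective counts at joint = 3205 * 9 = 28845
resolution = 360 / 28845
= 0.0125 deg/count
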